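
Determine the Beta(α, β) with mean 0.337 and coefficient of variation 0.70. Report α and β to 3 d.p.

Var = (CV·μ)² = (0.70×0.337)² = 0.055649.
α+β = μ(1−μ)/Var − 1 = 0.223431/0.055649 − 1 = 3.0150.
Thus α = 0.337·3.0150 = 1.016 and β = 0.663·3.0150 = 1.999.

α = 1.016, β = 1.999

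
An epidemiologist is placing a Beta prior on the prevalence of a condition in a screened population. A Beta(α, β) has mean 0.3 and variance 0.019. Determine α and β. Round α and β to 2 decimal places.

α = 3.02, β = 7.04

Let s = α+β. The Beta variance is μ(1−μ)/(s+1).
So s+1 = μ(1−μ)/σ² = (0.3×0.7)/0.019 = 0.21/0.019 = 11.0526, giving s = 10.0526.
Then α = μs = 0.3×10.0526 = 3.02 and β = (1−μ)s = 0.7×10.0526 = 7.04.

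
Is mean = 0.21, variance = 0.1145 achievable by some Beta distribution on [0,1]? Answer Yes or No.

Yes

The Beta variance bound is σ² < μ(1−μ).
Here μ(1−μ) = 0.21×0.79 = 0.1659, and 0.1145 < 0.1659.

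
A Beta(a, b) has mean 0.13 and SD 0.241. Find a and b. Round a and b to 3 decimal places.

a = 0.123, b = 0.824

Variance = 0.241² = 0.058081. The moment-matching identity a+b = μ(1−μ)/Var − 1 gives
a+b = 0.1131/0.058081 − 1 = 0.9473, so a = μ·0.9473 = 0.123 and b = (1−μ)·0.9473 = 0.824.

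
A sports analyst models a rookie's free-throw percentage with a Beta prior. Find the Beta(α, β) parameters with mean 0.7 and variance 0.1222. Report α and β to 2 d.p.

By moment matching, α+β = μ(1−μ)/σ² − 1 = (0.7·0.3)/0.1222 − 1 = 1.7185 − 1 = 0.7185.
Since α/(α+β) = μ, α = 0.7·0.7185 = 0.50 and β = 0.3·0.7185 = 0.22.

α = 0.50, β = 0.22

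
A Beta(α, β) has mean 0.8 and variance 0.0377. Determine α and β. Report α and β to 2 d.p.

α = 2.60, β = 0.65

By moment matching, α+β = μ(1−μ)/σ² − 1 = (0.8·0.2)/0.0377 − 1 = 4.2440 − 1 = 3.2440.
Since α/(α+β) = μ, α = 0.8·3.2440 = 2.60 and β = 0.2·3.2440 = 0.65.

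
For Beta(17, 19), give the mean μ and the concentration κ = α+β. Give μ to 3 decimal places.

μ = 0.472, κ = 36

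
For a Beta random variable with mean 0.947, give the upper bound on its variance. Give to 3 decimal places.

0.050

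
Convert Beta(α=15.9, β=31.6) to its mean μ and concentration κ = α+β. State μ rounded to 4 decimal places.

κ = α+β = 15.9+31.6 = 47.5; μ = α/κ = 15.9/47.5 = 0.3347.

μ = 0.3347, κ = 47.5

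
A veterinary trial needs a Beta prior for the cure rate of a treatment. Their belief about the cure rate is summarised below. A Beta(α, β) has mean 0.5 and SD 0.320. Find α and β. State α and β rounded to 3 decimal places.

α = 0.721, β = 0.721

σ² = 0.320² = 0.102400.
With s = α+β, Var = μ(1−μ)/(s+1), so s+1 = (0.5×0.5)/0.102400 = 2.4414 and s = 1.4414.
α = μs = 0.721, β = (1−μ)s = 0.721.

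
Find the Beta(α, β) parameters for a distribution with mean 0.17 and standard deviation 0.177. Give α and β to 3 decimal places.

α = 0.596, β = 2.908

σ² = 0.177² = 0.031329.
With s = α+β, Var = μ(1−μ)/(s+1), so s+1 = (0.17×0.83)/0.031329 = 4.5038 and s = 3.5038.
α = μs = 0.596, β = (1−μ)s = 2.908.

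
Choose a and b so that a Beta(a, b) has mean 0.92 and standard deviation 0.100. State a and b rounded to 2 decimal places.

Variance = 0.100² = 0.010000. The moment-matching identity a+b = μ(1−μ)/Var − 1 gives
a+b = 0.0736/0.010000 − 1 = 6.3600, so a = μ·6.3600 = 5.85 and b = (1−μ)·6.3600 = 0.51.

a = 5.85, b = 0.51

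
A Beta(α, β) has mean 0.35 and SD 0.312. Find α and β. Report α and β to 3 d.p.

α = 0.468, β = 0.869

Variance = 0.312² = 0.097344. The moment-matching identity α+β = μ(1−μ)/Var − 1 gives
α+β = 0.2275/0.097344 − 1 = 1.3371, so α = μ·1.3371 = 0.468 and β = (1−μ)·1.3371 = 0.869.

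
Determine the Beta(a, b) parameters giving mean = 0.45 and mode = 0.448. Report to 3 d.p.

a = 23.400, b = 28.600

Let s = a+b. Mean gives a = μs = 0.45s; mode gives (a−1)/(s−2) = 0.448.
Substituting: 0.45s − 1 = 0.448(s−2) = 0.448s − 0.896, so 0.002s = 0.104 and s = 52.0000.
Then a = 0.45×52.0000 = 23.400 and b = s−a = 28.600.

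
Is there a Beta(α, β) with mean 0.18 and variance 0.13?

The Beta variance bound is σ² < μ(1−μ).
Here μ(1−μ) = 0.18×0.82 = 0.1476, and 0.13 < 0.1476.

Yes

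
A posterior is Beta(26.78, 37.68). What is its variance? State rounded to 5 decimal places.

0.00371

Var = αβ/[(α+β)²(α+β+1)] = (26.78×37.68)/(64.46²×65.46) = 1009.0704/271992.296136 = 0.00371.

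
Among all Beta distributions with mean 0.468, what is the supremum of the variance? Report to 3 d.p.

0.249

For fixed mean μ the Beta variance is μ(1−μ)/(α+β+1), increasing as α+β decreases.
Its least upper bound (not attained) is μ(1−μ) = 0.468·0.532 = 0.249.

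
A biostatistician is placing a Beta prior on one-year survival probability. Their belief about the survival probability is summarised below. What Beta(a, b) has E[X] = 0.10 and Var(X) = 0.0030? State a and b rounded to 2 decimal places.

Write ν = a+b; then a = μν and Var = μ(1−μ)/(ν+1).
ν = μ(1−μ)/Var − 1 = 0.0900/0.0030 − 1 = 29.0000.
a = 0.10·29.0000 = 2.90, b = 0.90·29.0000 = 26.10.

a = 2.90, b = 26.10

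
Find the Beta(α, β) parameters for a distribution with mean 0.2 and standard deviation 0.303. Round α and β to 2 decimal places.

Variance = 0.303² = 0.091809. The moment-matching identity α+β = μ(1−μ)/Var − 1 gives
α+β = 0.16/0.091809 − 1 = 0.7427, so α = μ·0.7427 = 0.15 and β = (1−μ)·0.7427 = 0.59.

α = 0.15, β = 0.59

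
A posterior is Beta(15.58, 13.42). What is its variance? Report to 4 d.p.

0.0083

α+β = 29.00 and αβ = 209.0836, so Var = αβ/[(α+β)²(α+β+1)] = 209.0836/25230.000000 = 0.0083.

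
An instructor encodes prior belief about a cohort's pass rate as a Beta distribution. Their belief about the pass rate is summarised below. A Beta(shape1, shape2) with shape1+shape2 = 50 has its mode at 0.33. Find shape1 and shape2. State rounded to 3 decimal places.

shape1 = 16.840, shape2 = 33.160

Since the density peak of Beta(shape1,shape2) is at (shape1−1)/(shape1+shape2−2),
shape1 = 1 + 0.33(50−2) = 16.840 and shape2 = 50 − 16.840 = 33.160.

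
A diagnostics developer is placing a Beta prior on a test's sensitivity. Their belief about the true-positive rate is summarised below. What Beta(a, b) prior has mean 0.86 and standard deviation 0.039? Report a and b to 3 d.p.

a = 67.216, b = 10.942

Variance = 0.039² = 0.001521. The moment-matching identity a+b = μ(1−μ)/Var − 1 gives
a+b = 0.1204/0.001521 − 1 = 78.1584, so a = μ·78.1584 = 67.216 and b = (1−μ)·78.1584 = 10.942.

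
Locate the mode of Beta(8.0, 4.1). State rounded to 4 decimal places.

0.6931

The density x^(α−1)(1−x)^(β−1) is maximised at (α−1)/(α+β−2) = 7.0/10.1 = 0.6931.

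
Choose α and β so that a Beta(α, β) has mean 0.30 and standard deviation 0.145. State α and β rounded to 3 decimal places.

First σ² = 0.021025. Setting α = μn, β = (1−μ)n with n = α+β,
μ(1−μ)/(n+1) = 0.021025 ⇒ n+1 = 0.2100/0.021025 = 9.9881 ⇒ n = 8.9881.
Hence α = 0.30×8.9881 = 2.696, β = 0.70×8.9881 = 6.292.

α = 2.696, β = 6.292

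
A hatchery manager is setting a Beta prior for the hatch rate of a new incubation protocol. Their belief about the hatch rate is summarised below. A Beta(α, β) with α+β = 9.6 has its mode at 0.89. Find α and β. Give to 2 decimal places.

α = 7.76, β = 1.84

Mode = (α−1)/(κ−2) with κ = α+β, so α−1 = 0.89·7.6 = 6.76.
α = 7.76; β = κ − α = 1.84.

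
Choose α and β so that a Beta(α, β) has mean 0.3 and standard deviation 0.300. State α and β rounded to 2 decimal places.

α = 0.40, β = 0.93

First σ² = 0.090000. Setting α = μn, β = (1−μ)n with n = α+β,
μ(1−μ)/(n+1) = 0.090000 ⇒ n+1 = 0.21/0.090000 = 2.3333 ⇒ n = 1.3333.
Hence α = 0.3×1.3333 = 0.40, β = 0.7×1.3333 = 0.93.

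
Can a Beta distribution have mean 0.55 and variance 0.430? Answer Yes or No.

For any Beta, Var(X) < E[X]·(1−E[X]).
Here μ(1−μ) = 0.55×0.45 = 0.2475, and 0.430 ≥ 0.2475.

No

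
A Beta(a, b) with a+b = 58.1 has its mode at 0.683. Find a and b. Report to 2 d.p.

For a,b>1 the mode is (a−1)/(a+b−2), so a = mode·(κ−2)+1 = 0.683×56.1+1 = 39.32.
And b = (1−mode)·(κ−2)+1 = 0.317×56.1+1 = 18.78.

a = 39.32, b = 18.78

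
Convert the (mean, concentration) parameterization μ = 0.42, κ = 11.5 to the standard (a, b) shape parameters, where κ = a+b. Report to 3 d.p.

a = 4.830, b = 6.670

a = μκ = 0.42×11.5 = 4.830 and b = (1−μ)κ = 0.58×11.5 = 6.670.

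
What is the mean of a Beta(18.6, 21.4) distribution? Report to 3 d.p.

0.465

The Beta mean is α/(α+β) = 18.6/(18.6+21.4) = 0.465.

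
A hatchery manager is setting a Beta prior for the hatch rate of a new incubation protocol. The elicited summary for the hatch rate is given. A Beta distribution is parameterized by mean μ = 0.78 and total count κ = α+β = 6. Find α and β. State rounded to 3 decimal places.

α = 4.680, β = 1.320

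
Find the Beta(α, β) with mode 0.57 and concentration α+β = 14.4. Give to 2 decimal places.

α = 8.07, β = 6.33

For α,β>1 the mode is (α−1)/(α+β−2), so α = mode·(κ−2)+1 = 0.57×12.4+1 = 8.07.
And β = (1−mode)·(κ−2)+1 = 0.43×12.4+1 = 6.33.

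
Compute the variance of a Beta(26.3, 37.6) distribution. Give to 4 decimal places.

0.0037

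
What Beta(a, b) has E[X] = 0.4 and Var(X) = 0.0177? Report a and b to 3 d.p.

Write ν = a+b; then a = μν and Var = μ(1−μ)/(ν+1).
ν = μ(1−μ)/Var − 1 = 0.24/0.0177 − 1 = 12.5593.
a = 0.4·12.5593 = 5.024, b = 0.6·12.5593 = 7.536.

a = 5.024, b = 7.536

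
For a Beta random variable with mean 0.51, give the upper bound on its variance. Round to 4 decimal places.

0.2499

Var = μ(1−μ)/(α+β+1), which approaches μ(1−μ) as α+β → 0.
So the supremum is μ(1−μ) = 0.51×0.49 = 0.2499.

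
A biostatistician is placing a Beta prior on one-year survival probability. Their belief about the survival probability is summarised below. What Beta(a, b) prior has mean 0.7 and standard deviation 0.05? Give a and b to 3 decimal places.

First σ² = 0.0025. Setting a = μn, b = (1−μ)n with n = a+b,
μ(1−μ)/(n+1) = 0.0025 ⇒ n+1 = 0.21/0.0025 = 84.0000 ⇒ n = 83.0000.
Hence a = 0.7×83.0000 = 58.100, b = 0.3×83.0000 = 24.900.

a = 58.100, b = 24.900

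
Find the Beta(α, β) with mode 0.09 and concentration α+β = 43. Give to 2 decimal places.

α = 4.69, β = 38.31

Mode = (α−1)/(κ−2) with κ = α+β, so α−1 = 0.09·41 = 3.69.
α = 4.69; β = κ − α = 38.31.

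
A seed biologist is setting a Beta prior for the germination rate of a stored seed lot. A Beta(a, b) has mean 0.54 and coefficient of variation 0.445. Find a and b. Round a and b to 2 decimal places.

σ = CV·μ = 0.445×0.54 = 0.24030, so σ² = 0.057744.
s+1 = μ(1−μ)/σ² = 0.2484/0.057744 = 4.3017, so s = a+b = 3.3017.
a = μs = 1.78, b = (1−μ)s = 1.52.

a = 1.78, b = 1.52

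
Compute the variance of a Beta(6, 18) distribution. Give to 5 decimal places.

μ = 6/24 = 0.250000; Var = μ(1−μ)/(α+β+1) = 0.1875000/25 = 0.00750.

0.00750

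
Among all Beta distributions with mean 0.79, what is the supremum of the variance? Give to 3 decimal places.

0.166

Var = μ(1−μ)/(α+β+1), which approaches μ(1−μ) as α+β → 0.
So the supremum is μ(1−μ) = 0.79×0.21 = 0.166.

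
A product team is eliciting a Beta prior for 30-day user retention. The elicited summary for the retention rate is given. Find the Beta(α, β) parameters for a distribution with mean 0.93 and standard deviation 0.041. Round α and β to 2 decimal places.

α = 35.09, β = 2.64

Variance = 0.041² = 0.001681. The moment-matching identity α+β = μ(1−μ)/Var − 1 gives
α+β = 0.0651/0.001681 − 1 = 37.7269, so α = μ·37.7269 = 35.09 and β = (1−μ)·37.7269 = 2.64.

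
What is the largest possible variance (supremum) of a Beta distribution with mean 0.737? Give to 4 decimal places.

0.1938

Var = μ(1−μ)/(α+β+1), which approaches μ(1−μ) as α+β → 0.
So the supremum is μ(1−μ) = 0.737×0.263 = 0.1938.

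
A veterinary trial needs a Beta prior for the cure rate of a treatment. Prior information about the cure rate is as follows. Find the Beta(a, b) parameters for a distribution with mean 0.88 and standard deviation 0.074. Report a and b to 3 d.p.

First σ² = 0.005476. Setting a = μn, b = (1−μ)n with n = a+b,
μ(1−μ)/(n+1) = 0.005476 ⇒ n+1 = 0.1056/0.005476 = 19.2841 ⇒ n = 18.2841.
Hence a = 0.88×18.2841 = 16.090, b = 0.12×18.2841 = 2.194.

a = 16.090, b = 2.194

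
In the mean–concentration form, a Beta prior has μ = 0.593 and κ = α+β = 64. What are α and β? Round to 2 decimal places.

α = 37.95, β = 26.05

Split κ in proportion μ : (1−μ): α = 0.593·64 = 37.95, β = 64 − 37.95 = 26.05.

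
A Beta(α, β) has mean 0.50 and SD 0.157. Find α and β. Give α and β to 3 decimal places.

Variance = 0.157² = 0.024649. The moment-matching identity α+β = μ(1−μ)/Var − 1 gives
α+β = 0.2500/0.024649 − 1 = 9.1424, so α = μ·9.1424 = 4.571 and β = (1−μ)·9.1424 = 4.571.

α = 4.571, β = 4.571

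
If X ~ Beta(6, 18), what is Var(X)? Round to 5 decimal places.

0.00750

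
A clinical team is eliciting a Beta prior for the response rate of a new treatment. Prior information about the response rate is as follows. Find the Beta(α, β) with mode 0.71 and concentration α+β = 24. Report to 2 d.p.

α = 16.62, β = 7.38

Since the density peak of Beta(α,β) is at (α−1)/(α+β−2),
α = 1 + 0.71(24−2) = 16.62 and β = 24 − 16.62 = 7.38.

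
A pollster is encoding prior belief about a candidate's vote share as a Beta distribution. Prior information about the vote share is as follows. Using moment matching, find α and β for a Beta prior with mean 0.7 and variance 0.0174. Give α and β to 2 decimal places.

α = 7.75, β = 3.32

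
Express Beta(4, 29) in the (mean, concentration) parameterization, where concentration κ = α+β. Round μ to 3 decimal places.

μ = 0.121, κ = 33

κ = α+β = 4+29 = 33; μ = α/κ = 4/33 = 0.121.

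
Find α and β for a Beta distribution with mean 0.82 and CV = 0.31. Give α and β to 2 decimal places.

α = 1.05, β = 0.23

σ = CV·μ = 0.31×0.82 = 0.25420, so σ² = 0.064618.
s+1 = μ(1−μ)/σ² = 0.1476/0.064618 = 2.2842, so s = α+β = 1.2842.
α = μs = 1.05, β = (1−μ)s = 0.23.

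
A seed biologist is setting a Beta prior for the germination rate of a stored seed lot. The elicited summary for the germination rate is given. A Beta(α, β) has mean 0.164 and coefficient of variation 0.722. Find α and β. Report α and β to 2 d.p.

α = 1.44, β = 7.34

σ = CV·μ = 0.722×0.164 = 0.11841, so σ² = 0.014020.
s+1 = μ(1−μ)/σ² = 0.137104/0.014020 = 9.7789, so s = α+β = 8.7789.
α = μs = 1.44, β = (1−μ)s = 7.34.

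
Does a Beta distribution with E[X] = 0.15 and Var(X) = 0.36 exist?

No

A Beta with mean μ has variance μ(1−μ)/(α+β+1) < μ(1−μ).
Here μ(1−μ) = 0.15×0.85 = 0.1275, and 0.36 ≥ 0.1275.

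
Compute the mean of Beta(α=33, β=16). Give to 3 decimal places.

0.673

E[X] = α/(α+β) = 33/49 = 0.673.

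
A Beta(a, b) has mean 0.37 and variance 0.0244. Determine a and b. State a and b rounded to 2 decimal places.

By moment matching, a+b = μ(1−μ)/σ² − 1 = (0.37·0.63)/0.0244 − 1 = 9.5533 − 1 = 8.5533.
Since a/(a+b) = μ, a = 0.37·8.5533 = 3.16 and b = 0.63·8.5533 = 5.39.

a = 3.16, b = 5.39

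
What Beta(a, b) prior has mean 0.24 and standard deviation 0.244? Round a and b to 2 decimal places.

σ² = 0.244² = 0.059536.
With s = a+b, Var = μ(1−μ)/(s+1), so s+1 = (0.24×0.76)/0.059536 = 3.0637 and s = 2.0637.
a = μs = 0.50, b = (1−μ)s = 1.57.

a = 0.50, b = 1.57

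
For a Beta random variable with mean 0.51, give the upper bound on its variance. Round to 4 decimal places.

For fixed mean μ the Beta variance is μ(1−μ)/(α+β+1), increasing as α+β decreases.
Its least upper bound (not attained) is μ(1−μ) = 0.51·0.49 = 0.2499.

0.2499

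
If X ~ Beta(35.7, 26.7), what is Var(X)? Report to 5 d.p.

0.00386

Var = αβ/[(α+β)²(α+β+1)] = (35.7×26.7)/(62.4²×63.4) = 953.19/246864.384 = 0.00386.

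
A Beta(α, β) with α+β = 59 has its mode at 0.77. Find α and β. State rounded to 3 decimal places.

α = 44.890, β = 14.110

Since the density peak of Beta(α,β) is at (α−1)/(α+β−2),
α = 1 + 0.77(59−2) = 44.890 and β = 59 − 44.890 = 14.110.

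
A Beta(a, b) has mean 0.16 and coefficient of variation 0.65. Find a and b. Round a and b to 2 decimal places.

σ = CV·μ = 0.65×0.16 = 0.10400, so σ² = 0.010816.
s+1 = μ(1−μ)/σ² = 0.1344/0.010816 = 12.4260, so s = a+b = 11.4260.
a = μs = 1.83, b = (1−μ)s = 9.60.

a = 1.83, b = 9.60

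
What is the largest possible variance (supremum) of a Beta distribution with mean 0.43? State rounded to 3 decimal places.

0.245

For fixed mean μ the Beta variance is μ(1−μ)/(α+β+1), increasing as α+β decreases.
Its least upper bound (not attained) is μ(1−μ) = 0.43·0.57 = 0.245.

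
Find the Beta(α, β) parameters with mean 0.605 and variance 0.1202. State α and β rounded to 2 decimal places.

Let s = α+β. The Beta variance is μ(1−μ)/(s+1).
So s+1 = μ(1−μ)/σ² = (0.605×0.395)/0.1202 = 0.238975/0.1202 = 1.9881, giving s = 0.9881.
Then α = μs = 0.605×0.9881 = 0.60 and β = (1−μ)s = 0.395×0.9881 = 0.39.

α = 0.60, β = 0.39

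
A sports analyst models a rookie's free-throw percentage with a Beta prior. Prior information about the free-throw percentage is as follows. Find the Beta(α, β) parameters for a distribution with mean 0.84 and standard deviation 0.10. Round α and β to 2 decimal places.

First σ² = 0.0100. Setting α = μn, β = (1−μ)n with n = α+β,
μ(1−μ)/(n+1) = 0.0100 ⇒ n+1 = 0.1344/0.0100 = 13.4400 ⇒ n = 12.4400.
Hence α = 0.84×12.4400 = 10.45, β = 0.16×12.4400 = 1.99.

α = 10.45, β = 1.99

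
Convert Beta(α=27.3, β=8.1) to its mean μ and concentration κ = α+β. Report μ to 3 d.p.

κ = α+β = 27.3+8.1 = 35.4; μ = α/κ = 27.3/35.4 = 0.771.

μ = 0.771, κ = 35.4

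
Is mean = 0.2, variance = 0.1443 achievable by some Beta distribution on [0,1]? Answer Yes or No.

For any Beta, Var(X) < E[X]·(1−E[X]).
Here μ(1−μ) = 0.2×0.8 = 0.16, and 0.1443 < 0.16.

Yes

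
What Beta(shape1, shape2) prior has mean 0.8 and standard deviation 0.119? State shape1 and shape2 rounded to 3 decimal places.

shape1 = 8.239, shape2 = 2.060

First σ² = 0.014161. Setting shape1 = μn, shape2 = (1−μ)n with n = shape1+shape2,
μ(1−μ)/(n+1) = 0.014161 ⇒ n+1 = 0.16/0.014161 = 11.2986 ⇒ n = 10.2986.
Hence shape1 = 0.8×10.2986 = 8.239, shape2 = 0.2×10.2986 = 2.060.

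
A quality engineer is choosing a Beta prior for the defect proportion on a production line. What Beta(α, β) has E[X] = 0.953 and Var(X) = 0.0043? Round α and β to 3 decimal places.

α = 8.974, β = 0.443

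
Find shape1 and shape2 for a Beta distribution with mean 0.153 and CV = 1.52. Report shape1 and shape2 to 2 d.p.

σ = CV·μ = 1.52×0.153 = 0.23256, so σ² = 0.054084.
s+1 = μ(1−μ)/σ² = 0.129591/0.054084 = 2.3961, so s = shape1+shape2 = 1.3961.
shape1 = μs = 0.21, shape2 = (1−μ)s = 1.18.

shape1 = 0.21, shape2 = 1.18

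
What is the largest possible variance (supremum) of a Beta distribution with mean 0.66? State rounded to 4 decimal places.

0.2244

For fixed mean μ the Beta variance is μ(1−μ)/(α+β+1), increasing as α+β decreases.
Its least upper bound (not attained) is μ(1−μ) = 0.66·0.34 = 0.2244.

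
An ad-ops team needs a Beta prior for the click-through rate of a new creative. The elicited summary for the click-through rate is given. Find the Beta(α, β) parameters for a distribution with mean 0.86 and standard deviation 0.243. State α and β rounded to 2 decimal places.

σ² = 0.243² = 0.059049.
With s = α+β, Var = μ(1−μ)/(s+1), so s+1 = (0.86×0.14)/0.059049 = 2.0390 and s = 1.0390.
α = μs = 0.89, β = (1−μ)s = 0.15.

α = 0.89, β = 0.15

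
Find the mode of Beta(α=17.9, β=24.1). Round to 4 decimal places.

0.4225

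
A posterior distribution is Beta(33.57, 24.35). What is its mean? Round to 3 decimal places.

0.580

The Beta mean is α/(α+β) = 33.57/(33.57+24.35) = 0.580.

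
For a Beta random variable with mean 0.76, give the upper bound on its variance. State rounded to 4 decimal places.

0.1824

Var = μ(1−μ)/(α+β+1), which approaches μ(1−μ) as α+β → 0.
So the supremum is μ(1−μ) = 0.76×0.24 = 0.1824.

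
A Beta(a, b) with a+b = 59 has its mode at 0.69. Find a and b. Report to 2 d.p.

a = 40.33, b = 18.67

Mode = (a−1)/(κ−2) with κ = a+b, so a−1 = 0.69·57 = 39.33.
a = 40.33; b = κ − a = 18.67.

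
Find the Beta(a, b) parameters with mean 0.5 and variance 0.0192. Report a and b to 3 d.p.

Let s = a+b. The Beta variance is μ(1−μ)/(s+1).
So s+1 = μ(1−μ)/σ² = (0.5×0.5)/0.0192 = 0.25/0.0192 = 13.0208, giving s = 12.0208.
Then a = μs = 0.5×12.0208 = 6.010 and b = (1−μ)s = 0.5×12.0208 = 6.010.

a = 6.010, b = 6.010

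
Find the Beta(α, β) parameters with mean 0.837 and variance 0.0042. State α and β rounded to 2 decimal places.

α = 26.35, β = 5.13

Write ν = α+β; then α = μν and Var = μ(1−μ)/(ν+1).
ν = μ(1−μ)/Var − 1 = 0.136431/0.0042 − 1 = 31.4836.
α = 0.837·31.4836 = 26.35, β = 0.163·31.4836 = 5.13.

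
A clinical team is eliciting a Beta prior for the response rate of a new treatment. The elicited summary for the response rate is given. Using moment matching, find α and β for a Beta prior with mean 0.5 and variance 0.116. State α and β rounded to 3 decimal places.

By moment matching, α+β = μ(1−μ)/σ² − 1 = (0.5·0.5)/0.116 − 1 = 2.1552 − 1 = 1.1552.
Since α/(α+β) = μ, α = 0.5·1.1552 = 0.578 and β = 0.5·1.1552 = 0.578.

α = 0.578, β = 0.578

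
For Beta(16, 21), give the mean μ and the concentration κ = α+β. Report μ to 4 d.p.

μ = 0.4324, κ = 37

κ = α+β = 16+21 = 37; μ = α/κ = 16/37 = 0.4324.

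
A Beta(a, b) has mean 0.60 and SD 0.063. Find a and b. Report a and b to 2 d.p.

a = 35.68, b = 23.79

σ² = 0.063² = 0.003969.
With s = a+b, Var = μ(1−μ)/(s+1), so s+1 = (0.60×0.40)/0.003969 = 60.4686 and s = 59.4686.
a = μs = 35.68, b = (1−μ)s = 23.79.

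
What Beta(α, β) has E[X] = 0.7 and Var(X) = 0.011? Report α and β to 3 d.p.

α = 12.664, β = 5.427

Let s = α+β. The Beta variance is μ(1−μ)/(s+1).
So s+1 = μ(1−μ)/σ² = (0.7×0.3)/0.011 = 0.21/0.011 = 19.0909, giving s = 18.0909.
Then α = μs = 0.7×18.0909 = 12.664 and β = (1−μ)s = 0.3×18.0909 = 5.427.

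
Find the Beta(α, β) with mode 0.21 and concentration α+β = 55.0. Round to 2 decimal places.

Since the density peak of Beta(α,β) is at (α−1)/(α+β−2),
α = 1 + 0.21(55.0−2) = 12.13 and β = 55.0 − 12.13 = 42.87.

α = 12.13, β = 42.87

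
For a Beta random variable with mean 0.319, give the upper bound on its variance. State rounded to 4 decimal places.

0.2172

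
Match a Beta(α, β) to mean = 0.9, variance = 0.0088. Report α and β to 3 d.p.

α = 8.305, β = 0.923

By moment matching, α+β = μ(1−μ)/σ² − 1 = (0.9·0.1)/0.0088 − 1 = 10.2273 − 1 = 9.2273.
Since α/(α+β) = μ, α = 0.9·9.2273 = 8.305 and β = 0.1·9.2273 = 0.923.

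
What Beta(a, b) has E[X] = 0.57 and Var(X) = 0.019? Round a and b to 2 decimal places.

Write ν = a+b; then a = μν and Var = μ(1−μ)/(ν+1).
ν = μ(1−μ)/Var − 1 = 0.2451/0.019 − 1 = 11.9000.
a = 0.57·11.9000 = 6.78, b = 0.43·11.9000 = 5.12.

a = 6.78, b = 5.12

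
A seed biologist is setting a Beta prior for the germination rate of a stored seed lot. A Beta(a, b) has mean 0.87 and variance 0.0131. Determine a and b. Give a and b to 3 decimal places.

By moment matching, a+b = μ(1−μ)/σ² − 1 = (0.87·0.13)/0.0131 − 1 = 8.6336 − 1 = 7.6336.
Since a/(a+b) = μ, a = 0.87·7.6336 = 6.641 and b = 0.13·7.6336 = 0.992.

a = 6.641, b = 0.992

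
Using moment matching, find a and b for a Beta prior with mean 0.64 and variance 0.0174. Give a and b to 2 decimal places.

a = 7.83, b = 4.41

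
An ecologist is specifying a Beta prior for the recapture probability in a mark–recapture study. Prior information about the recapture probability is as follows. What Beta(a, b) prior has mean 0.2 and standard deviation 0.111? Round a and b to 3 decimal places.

First σ² = 0.012321. Setting a = μn, b = (1−μ)n with n = a+b,
μ(1−μ)/(n+1) = 0.012321 ⇒ n+1 = 0.16/0.012321 = 12.9860 ⇒ n = 11.9860.
Hence a = 0.2×11.9860 = 2.397, b = 0.8×11.9860 = 9.589.

a = 2.397, b = 9.589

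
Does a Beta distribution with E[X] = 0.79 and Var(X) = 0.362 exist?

The Beta variance bound is σ² < μ(1−μ).
Here μ(1−μ) = 0.79×0.21 = 0.1659, and 0.362 ≥ 0.1659.

No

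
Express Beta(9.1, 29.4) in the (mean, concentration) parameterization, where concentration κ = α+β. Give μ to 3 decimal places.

κ = α+β = 9.1+29.4 = 38.5; μ = α/κ = 9.1/38.5 = 0.236.

μ = 0.236, κ = 38.5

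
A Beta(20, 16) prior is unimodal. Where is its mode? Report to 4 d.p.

With α,β > 1, mode = (α−1)/(α+β−2) = 19/34 = 0.5588.

0.5588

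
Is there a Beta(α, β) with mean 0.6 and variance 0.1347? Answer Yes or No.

The Beta variance bound is σ² < μ(1−μ).
Here μ(1−μ) = 0.6×0.4 = 0.24, and 0.1347 < 0.24.

Yes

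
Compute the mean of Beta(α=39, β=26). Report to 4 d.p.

0.6000

The Beta mean is α/(α+β) = 39/(39+26) = 0.6000.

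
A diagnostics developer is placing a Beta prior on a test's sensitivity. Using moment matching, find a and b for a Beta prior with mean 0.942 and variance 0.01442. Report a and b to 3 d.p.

a = 2.627, b = 0.162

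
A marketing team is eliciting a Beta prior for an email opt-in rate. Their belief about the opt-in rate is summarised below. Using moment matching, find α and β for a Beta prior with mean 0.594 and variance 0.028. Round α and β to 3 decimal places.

α = 4.522, β = 3.091

Let s = α+β. The Beta variance is μ(1−μ)/(s+1).
So s+1 = μ(1−μ)/σ² = (0.594×0.406)/0.028 = 0.241164/0.028 = 8.6130, giving s = 7.6130.
Then α = μs = 0.594×7.6130 = 4.522 and β = (1−μ)s = 0.406×7.6130 = 3.091.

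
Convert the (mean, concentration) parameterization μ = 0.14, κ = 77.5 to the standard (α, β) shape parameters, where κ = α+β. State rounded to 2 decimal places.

α = 10.85, β = 66.65

Split κ in proportion μ : (1−μ): α = 0.14·77.5 = 10.85, β = 77.5 − 10.85 = 66.65.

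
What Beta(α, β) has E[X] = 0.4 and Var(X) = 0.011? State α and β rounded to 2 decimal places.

Let s = α+β. The Beta variance is μ(1−μ)/(s+1).
So s+1 = μ(1−μ)/σ² = (0.4×0.6)/0.011 = 0.24/0.011 = 21.8182, giving s = 20.8182.
Then α = μs = 0.4×20.8182 = 8.33 and β = (1−μ)s = 0.6×20.8182 = 12.49.

α = 8.33, β = 12.49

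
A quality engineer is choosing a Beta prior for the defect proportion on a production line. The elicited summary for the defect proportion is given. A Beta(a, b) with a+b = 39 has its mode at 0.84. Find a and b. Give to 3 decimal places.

a = 32.080, b = 6.920

For a,b>1 the mode is (a−1)/(a+b−2), so a = mode·(κ−2)+1 = 0.84×37+1 = 32.080.
And b = (1−mode)·(κ−2)+1 = 0.16×37+1 = 6.920.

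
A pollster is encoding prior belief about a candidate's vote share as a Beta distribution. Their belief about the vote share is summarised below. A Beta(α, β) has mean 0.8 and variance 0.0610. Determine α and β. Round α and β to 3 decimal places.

α = 1.298, β = 0.325

Write ν = α+β; then α = μν and Var = μ(1−μ)/(ν+1).
ν = μ(1−μ)/Var − 1 = 0.16/0.0610 − 1 = 1.6230.
α = 0.8·1.6230 = 1.298, β = 0.2·1.6230 = 0.325.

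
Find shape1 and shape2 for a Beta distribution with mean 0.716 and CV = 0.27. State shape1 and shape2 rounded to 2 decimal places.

shape1 = 3.18, shape2 = 1.26

σ = CV·μ = 0.27×0.716 = 0.19332, so σ² = 0.037373.
s+1 = μ(1−μ)/σ² = 0.203344/0.037373 = 5.4410, so s = shape1+shape2 = 4.4410.
shape1 = μs = 3.18, shape2 = (1−μ)s = 1.26.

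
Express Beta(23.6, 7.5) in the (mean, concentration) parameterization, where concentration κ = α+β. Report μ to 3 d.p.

μ = 0.759, κ = 31.1

κ = α+β = 23.6+7.5 = 31.1; μ = α/κ = 23.6/31.1 = 0.759.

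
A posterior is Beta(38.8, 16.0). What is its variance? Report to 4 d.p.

0.0037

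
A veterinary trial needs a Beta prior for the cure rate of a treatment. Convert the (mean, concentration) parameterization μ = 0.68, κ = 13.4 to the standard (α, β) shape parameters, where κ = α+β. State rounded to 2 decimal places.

α = 9.11, β = 4.29

Split κ in proportion μ : (1−μ): α = 0.68·13.4 = 9.11, β = 13.4 − 9.11 = 4.29.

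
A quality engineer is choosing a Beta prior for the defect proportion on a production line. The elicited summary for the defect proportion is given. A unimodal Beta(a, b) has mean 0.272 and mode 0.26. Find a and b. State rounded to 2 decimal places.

a = 10.88, b = 29.12

With s = a+b: μ = a/s and mode = (a−1)/(s−2). Eliminating a = μs,
μs − 1 = m(s−2) ⇒ s(μ−m) = 1−2m ⇒ s = 0.48/0.012 = 40.0000.
So a = μs = 10.88, b = (1−μ)s = 29.12.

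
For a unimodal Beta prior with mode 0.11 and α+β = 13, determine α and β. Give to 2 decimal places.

α = 2.21, β = 10.79

Since the density peak of Beta(α,β) is at (α−1)/(α+β−2),
α = 1 + 0.11(13−2) = 2.21 and β = 13 − 2.21 = 10.79.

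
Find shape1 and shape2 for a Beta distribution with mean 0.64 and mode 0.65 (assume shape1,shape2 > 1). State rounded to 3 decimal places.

With s = shape1+shape2: μ = shape1/s and mode = (shape1−1)/(s−2). Eliminating shape1 = μs,
μs − 1 = m(s−2) ⇒ s(μ−m) = 1−2m ⇒ s = -0.30/-0.01 = 30.0000.
So shape1 = μs = 19.200, shape2 = (1−μ)s = 10.800.

shape1 = 19.200, shape2 = 10.800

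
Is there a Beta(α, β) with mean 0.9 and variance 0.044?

A Beta with mean μ has variance μ(1−μ)/(α+β+1) < μ(1−μ).
Here μ(1−μ) = 0.9×0.1 = 0.09, and 0.044 < 0.09.

Yes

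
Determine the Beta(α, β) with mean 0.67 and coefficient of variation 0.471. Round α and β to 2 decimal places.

α = 0.82, β = 0.40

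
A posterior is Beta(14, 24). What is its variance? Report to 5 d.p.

α+β = 38 and αβ = 336, so Var = αβ/[(α+β)²(α+β+1)] = 336/56316 = 0.00597.

0.00597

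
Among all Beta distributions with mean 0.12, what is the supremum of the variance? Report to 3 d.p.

Var = μ(1−μ)/(α+β+1), which approaches μ(1−μ) as α+β → 0.
So the supremum is μ(1−μ) = 0.12×0.88 = 0.106.

0.106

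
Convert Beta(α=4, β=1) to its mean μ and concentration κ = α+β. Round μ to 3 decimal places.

κ = α+β = 4+1 = 5; μ = α/κ = 4/5 = 0.800.

μ = 0.800, κ = 5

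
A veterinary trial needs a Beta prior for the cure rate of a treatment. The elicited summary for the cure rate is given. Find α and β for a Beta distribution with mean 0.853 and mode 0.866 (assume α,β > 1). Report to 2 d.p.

Let s = α+β. Mean gives α = μs = 0.853s; mode gives (α−1)/(s−2) = 0.866.
Substituting: 0.853s − 1 = 0.866(s−2) = 0.866s − 1.732, so -0.013s = -0.732 and s = 56.3077.
Then α = 0.853×56.3077 = 48.03 and β = s−α = 8.28.

α = 48.03, β = 8.28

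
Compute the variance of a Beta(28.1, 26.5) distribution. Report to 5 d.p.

0.00449

Var = αβ/[(α+β)²(α+β+1)] = (28.1×26.5)/(54.6²×55.6) = 744.65/165752.496 = 0.00449.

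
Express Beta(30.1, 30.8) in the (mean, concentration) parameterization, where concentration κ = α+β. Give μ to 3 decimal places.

μ = 0.494, κ = 60.9

κ = α+β = 30.1+30.8 = 60.9; μ = α/κ = 30.1/60.9 = 0.494.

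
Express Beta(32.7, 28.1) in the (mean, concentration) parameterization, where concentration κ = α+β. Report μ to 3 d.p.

κ = α+β = 32.7+28.1 = 60.8; μ = α/κ = 32.7/60.8 = 0.538.

μ = 0.538, κ = 60.8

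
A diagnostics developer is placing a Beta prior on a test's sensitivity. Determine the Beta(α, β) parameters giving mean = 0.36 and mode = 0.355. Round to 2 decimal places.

α = 20.88, β = 37.12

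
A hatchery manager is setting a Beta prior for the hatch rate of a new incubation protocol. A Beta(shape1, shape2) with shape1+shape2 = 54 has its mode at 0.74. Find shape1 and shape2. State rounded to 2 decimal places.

Since the density peak of Beta(shape1,shape2) is at (shape1−1)/(shape1+shape2−2),
shape1 = 1 + 0.74(54−2) = 39.48 and shape2 = 54 − 39.48 = 14.52.

shape1 = 39.48, shape2 = 14.52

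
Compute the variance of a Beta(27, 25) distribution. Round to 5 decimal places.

0.00471

α+β = 52 and αβ = 675, so Var = αβ/[(α+β)²(α+β+1)] = 675/143312 = 0.00471.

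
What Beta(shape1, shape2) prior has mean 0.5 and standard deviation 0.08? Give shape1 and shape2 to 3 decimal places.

shape1 = 19.031, shape2 = 19.031

σ² = 0.08² = 0.0064.
With s = shape1+shape2, Var = μ(1−μ)/(s+1), so s+1 = (0.5×0.5)/0.0064 = 39.0625 and s = 38.0625.
shape1 = μs = 19.031, shape2 = (1−μ)s = 19.031.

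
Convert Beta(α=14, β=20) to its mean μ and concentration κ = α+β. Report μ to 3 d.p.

κ = α+β = 14+20 = 34; μ = α/κ = 14/34 = 0.412.

μ = 0.412, κ = 34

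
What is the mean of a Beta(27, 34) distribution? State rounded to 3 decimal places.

0.443

E[X] = α/(α+β) = 27/61 = 0.443.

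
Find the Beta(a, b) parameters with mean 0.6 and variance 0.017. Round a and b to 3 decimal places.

a = 7.871, b = 5.247

Write ν = a+b; then a = μν and Var = μ(1−μ)/(ν+1).
ν = μ(1−μ)/Var − 1 = 0.24/0.017 − 1 = 13.1176.
a = 0.6·13.1176 = 7.871, b = 0.4·13.1176 = 5.247.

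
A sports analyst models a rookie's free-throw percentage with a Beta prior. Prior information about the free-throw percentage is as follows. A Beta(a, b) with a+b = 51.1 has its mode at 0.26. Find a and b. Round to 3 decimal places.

Since the density peak of Beta(a,b) is at (a−1)/(a+b−2),
a = 1 + 0.26(51.1−2) = 13.766 and b = 51.1 − 13.766 = 37.334.

a = 13.766, b = 37.334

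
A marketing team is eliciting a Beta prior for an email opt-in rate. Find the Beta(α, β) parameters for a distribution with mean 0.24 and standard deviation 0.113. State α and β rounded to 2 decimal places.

α = 3.19, β = 10.10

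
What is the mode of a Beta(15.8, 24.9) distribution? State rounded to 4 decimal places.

0.3824

With α,β > 1, mode = (α−1)/(α+β−2) = 14.8/38.7 = 0.3824.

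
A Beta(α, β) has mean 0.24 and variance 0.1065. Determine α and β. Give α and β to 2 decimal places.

α = 0.17, β = 0.54

Let s = α+β. The Beta variance is μ(1−μ)/(s+1).
So s+1 = μ(1−μ)/σ² = (0.24×0.76)/0.1065 = 0.1824/0.1065 = 1.7127, giving s = 0.7127.
Then α = μs = 0.24×0.7127 = 0.17 and β = (1−μ)s = 0.76×0.7127 = 0.54.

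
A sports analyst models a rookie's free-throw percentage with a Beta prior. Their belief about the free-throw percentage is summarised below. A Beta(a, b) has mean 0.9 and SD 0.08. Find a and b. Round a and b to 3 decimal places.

a = 11.756, b = 1.306

Variance = 0.08² = 0.0064. The moment-matching identity a+b = μ(1−μ)/Var − 1 gives
a+b = 0.09/0.0064 − 1 = 13.0625, so a = μ·13.0625 = 11.756 and b = (1−μ)·13.0625 = 1.306.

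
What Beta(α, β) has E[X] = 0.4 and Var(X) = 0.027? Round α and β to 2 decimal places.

Let s = α+β. The Beta variance is μ(1−μ)/(s+1).
So s+1 = μ(1−μ)/σ² = (0.4×0.6)/0.027 = 0.24/0.027 = 8.8889, giving s = 7.8889.
Then α = μs = 0.4×7.8889 = 3.16 and β = (1−μ)s = 0.6×7.8889 = 4.73.

α = 3.16, β = 4.73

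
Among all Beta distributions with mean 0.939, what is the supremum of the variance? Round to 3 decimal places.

For fixed mean μ the Beta variance is μ(1−μ)/(α+β+1), increasing as α+β decreases.
Its least upper bound (not attained) is μ(1−μ) = 0.939·0.061 = 0.057.

0.057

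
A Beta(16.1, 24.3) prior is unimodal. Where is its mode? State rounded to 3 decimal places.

The density x^(α−1)(1−x)^(β−1) is maximised at (α−1)/(α+β−2) = 15.1/38.4 = 0.393.

0.393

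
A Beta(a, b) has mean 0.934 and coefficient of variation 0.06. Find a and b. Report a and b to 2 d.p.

a = 17.40, b = 1.23

σ = CV·μ = 0.06×0.934 = 0.05604, so σ² = 0.003140.
s+1 = μ(1−μ)/σ² = 0.061644/0.003140 = 19.6288, so s = a+b = 18.6288.
a = μs = 17.40, b = (1−μ)s = 1.23.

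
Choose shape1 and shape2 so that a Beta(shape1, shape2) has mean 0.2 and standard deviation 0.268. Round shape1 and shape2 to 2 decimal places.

Variance = 0.268² = 0.071824. The moment-matching identity shape1+shape2 = μ(1−μ)/Var − 1 gives
shape1+shape2 = 0.16/0.071824 − 1 = 1.2277, so shape1 = μ·1.2277 = 0.25 and shape2 = (1−μ)·1.2277 = 0.98.

shape1 = 0.25, shape2 = 0.98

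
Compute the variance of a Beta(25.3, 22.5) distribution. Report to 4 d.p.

α+β = 47.8 and αβ = 569.25, so Var = αβ/[(α+β)²(α+β+1)] = 569.25/111500.192 = 0.0051.

0.0051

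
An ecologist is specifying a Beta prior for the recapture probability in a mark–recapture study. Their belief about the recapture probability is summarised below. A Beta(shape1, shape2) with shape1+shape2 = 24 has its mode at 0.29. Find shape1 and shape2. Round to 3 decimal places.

Since the density peak of Beta(shape1,shape2) is at (shape1−1)/(shape1+shape2−2),
shape1 = 1 + 0.29(24−2) = 7.380 and shape2 = 24 − 7.380 = 16.620.

shape1 = 7.380, shape2 = 16.620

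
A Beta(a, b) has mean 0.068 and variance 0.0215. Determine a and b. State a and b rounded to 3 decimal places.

a = 0.132, b = 1.815

Write ν = a+b; then a = μν and Var = μ(1−μ)/(ν+1).
ν = μ(1−μ)/Var − 1 = 0.063376/0.0215 − 1 = 1.9477.
a = 0.068·1.9477 = 0.132, b = 0.932·1.9477 = 1.815.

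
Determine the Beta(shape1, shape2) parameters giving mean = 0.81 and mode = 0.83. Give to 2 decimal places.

shape1 = 26.73, shape2 = 6.27

With s = shape1+shape2: μ = shape1/s and mode = (shape1−1)/(s−2). Eliminating shape1 = μs,
μs − 1 = m(s−2) ⇒ s(μ−m) = 1−2m ⇒ s = -0.66/-0.02 = 33.0000.
So shape1 = μs = 26.73, shape2 = (1−μ)s = 6.27.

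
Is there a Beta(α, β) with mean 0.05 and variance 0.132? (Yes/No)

For any Beta, Var(X) < E[X]·(1−E[X]).
Here μ(1−μ) = 0.05×0.95 = 0.0475, and 0.132 ≥ 0.0475.

No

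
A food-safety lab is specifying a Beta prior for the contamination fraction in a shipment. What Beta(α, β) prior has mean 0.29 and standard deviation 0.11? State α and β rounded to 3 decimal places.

Variance = 0.11² = 0.0121. The moment-matching identity α+β = μ(1−μ)/Var − 1 gives
α+β = 0.2059/0.0121 − 1 = 16.0165, so α = μ·16.0165 = 4.645 and β = (1−μ)·16.0165 = 11.372.

α = 4.645, β = 11.372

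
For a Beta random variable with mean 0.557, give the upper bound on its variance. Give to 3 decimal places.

Var = μ(1−μ)/(α+β+1), which approaches μ(1−μ) as α+β → 0.
So the supremum is μ(1−μ) = 0.557×0.443 = 0.247.

0.247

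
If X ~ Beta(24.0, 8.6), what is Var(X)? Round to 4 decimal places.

0.0058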